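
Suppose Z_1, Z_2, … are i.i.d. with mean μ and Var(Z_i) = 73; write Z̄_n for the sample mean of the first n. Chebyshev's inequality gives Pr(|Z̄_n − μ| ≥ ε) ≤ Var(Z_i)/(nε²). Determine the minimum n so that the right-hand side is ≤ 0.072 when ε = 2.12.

Require 73/(n·2.12²) ≤ 0.072, i.e. n ≥ 73/(0.072·2.12²) = 225.589.
The smallest integer n is 226.

226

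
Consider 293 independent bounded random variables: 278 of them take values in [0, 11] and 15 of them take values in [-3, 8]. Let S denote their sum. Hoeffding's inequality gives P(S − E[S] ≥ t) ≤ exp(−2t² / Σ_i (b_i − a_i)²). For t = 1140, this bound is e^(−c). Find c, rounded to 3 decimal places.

73.314

Σ(b_i − a_i)² = 278·11² + 15·11² = 35453.
c = 2t² / 35453 = 2·1140² / 35453 = 73.3140.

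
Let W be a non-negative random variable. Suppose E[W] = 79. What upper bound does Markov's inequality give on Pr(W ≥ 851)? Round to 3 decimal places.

Markov's inequality: for a non-negative random variable, Pr(W ≥ a) ≤ E[W]/a.
Here E[W] = 79 and a = 851, so the bound is 79/851 = 0.0928.

0.093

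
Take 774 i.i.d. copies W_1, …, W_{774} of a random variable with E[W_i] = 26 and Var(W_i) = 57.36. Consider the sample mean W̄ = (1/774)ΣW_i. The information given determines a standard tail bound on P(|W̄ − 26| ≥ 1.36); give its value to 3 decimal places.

0.040

With mean and variance of each term known, Chebyshev's inequality bounds the deviation of the sum (or sample mean).
Var(W̄) = Var(W_i)/n = 57.36/774 = 0.074109.
Chebyshev: P(|W̄ − 26| ≥ 1.36) ≤ Var(W̄)/(1.36)² = 57.36/(774·1.36²) = 0.0401.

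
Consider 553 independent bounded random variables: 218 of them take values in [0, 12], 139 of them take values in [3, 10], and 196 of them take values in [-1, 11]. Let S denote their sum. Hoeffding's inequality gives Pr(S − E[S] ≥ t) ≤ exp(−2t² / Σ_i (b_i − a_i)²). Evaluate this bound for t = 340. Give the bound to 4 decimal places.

0.0308

Σ(b_i − a_i)² = 218·12² + 139·7² + 196·12² = 66427.
Exponent = 2·340² / 66427 = 3.48051.
Bound = exp(−3.48051) = 0.03079.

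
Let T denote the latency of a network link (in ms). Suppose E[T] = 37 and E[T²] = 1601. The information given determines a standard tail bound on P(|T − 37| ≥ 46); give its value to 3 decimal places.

0.110

The first two moments determine the variance, so Chebyshev's inequality is the sharpest standard bound available.
Var(T) = E[T²] − (E[T])² = 1601 − 1369 = 232.
Chebyshev's inequality: P(|T − μ| ≥ t) ≤ Var(T)/t² = 232/2116 = 0.1096.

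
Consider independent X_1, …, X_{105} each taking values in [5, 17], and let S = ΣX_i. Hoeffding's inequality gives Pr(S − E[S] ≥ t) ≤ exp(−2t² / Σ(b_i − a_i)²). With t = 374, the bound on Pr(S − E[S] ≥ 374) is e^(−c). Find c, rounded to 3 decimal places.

Σ(b_i − a_i)² = 105·(12)² = 15120.
c = 2t²/15120 = 2·374²/15120 = 18.5021.

18.502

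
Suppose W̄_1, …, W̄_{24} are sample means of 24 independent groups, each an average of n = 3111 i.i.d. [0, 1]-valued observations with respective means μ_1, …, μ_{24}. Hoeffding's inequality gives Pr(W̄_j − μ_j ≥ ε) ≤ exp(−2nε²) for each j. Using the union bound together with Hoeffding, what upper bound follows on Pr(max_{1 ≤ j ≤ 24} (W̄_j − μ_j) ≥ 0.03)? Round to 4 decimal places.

0.0888

Per-experiment Hoeffding bound: exp(−2·3111·0.03²) = exp(−5.59980) = 0.0036986.
Union bound over 24 events: 24·0.0036986 = 0.08877.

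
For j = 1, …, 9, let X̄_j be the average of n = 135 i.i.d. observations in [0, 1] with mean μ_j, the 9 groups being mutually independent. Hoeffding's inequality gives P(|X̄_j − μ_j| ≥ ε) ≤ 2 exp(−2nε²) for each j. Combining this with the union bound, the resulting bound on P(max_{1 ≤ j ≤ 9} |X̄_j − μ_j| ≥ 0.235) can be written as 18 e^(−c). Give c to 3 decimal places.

14.911

Union bound over the 9 events: P(max_{1 ≤ j ≤ 9} |X̄_j − μ_j| ≥ 0.235) ≤ 9·2·exp(−2nε²) = 18 exp(−2·135·0.235²).
So c = 2·135·0.235² = 14.9108.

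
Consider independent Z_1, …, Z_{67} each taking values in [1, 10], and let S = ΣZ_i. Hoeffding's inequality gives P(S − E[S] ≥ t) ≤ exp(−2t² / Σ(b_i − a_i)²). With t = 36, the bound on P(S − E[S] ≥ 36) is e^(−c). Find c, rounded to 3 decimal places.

0.478

Σ(b_i − a_i)² = 67·(9)² = 5427.
c = 2t²/5427 = 2·36²/5427 = 0.4776.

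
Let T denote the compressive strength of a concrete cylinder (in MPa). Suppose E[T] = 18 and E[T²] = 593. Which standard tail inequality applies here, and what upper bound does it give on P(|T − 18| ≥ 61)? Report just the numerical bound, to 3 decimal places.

0.072

The first two moments determine the variance, so Chebyshev's inequality is the sharpest standard bound available.
Var(T) = E[T²] − (E[T])² = 593 − 324 = 269.
Chebyshev's inequality: P(|T − μ| ≥ t) ≤ Var(T)/t² = 269/3721 = 0.0723.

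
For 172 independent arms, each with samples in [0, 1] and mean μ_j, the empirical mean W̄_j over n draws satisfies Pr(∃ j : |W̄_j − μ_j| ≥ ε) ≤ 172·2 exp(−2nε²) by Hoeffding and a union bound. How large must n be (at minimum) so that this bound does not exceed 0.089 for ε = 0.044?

2134

Need 2·172·exp(−2nε²) ≤ 0.089, i.e. exp(−2nε²) ≤ 0.089/344.
So 2nε² ≥ ln(344/0.089) = 8.259761.
Hence n ≥ 8.259761/(2·0.044²) = 2133.203.
The smallest integer n is 2134.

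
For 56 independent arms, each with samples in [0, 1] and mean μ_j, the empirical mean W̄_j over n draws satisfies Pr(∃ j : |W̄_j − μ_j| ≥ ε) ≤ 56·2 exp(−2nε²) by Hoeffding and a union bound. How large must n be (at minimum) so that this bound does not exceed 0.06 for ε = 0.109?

Need 2·56·exp(−2nε²) ≤ 0.06, i.e. exp(−2nε²) ≤ 0.06/112.
So 2nε² ≥ ln(112/0.06) = 7.531910.
Hence n ≥ 7.531910/(2·0.109²) = 316.973.
The smallest integer n is 317.

317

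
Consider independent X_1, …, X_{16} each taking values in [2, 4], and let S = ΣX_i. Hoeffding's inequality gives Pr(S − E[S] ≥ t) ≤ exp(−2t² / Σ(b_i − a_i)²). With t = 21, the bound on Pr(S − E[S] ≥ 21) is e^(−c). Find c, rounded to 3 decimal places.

13.781

Σ(b_i − a_i)² = 16·(2)² = 64.
c = 2t²/64 = 2·21²/64 = 13.7812.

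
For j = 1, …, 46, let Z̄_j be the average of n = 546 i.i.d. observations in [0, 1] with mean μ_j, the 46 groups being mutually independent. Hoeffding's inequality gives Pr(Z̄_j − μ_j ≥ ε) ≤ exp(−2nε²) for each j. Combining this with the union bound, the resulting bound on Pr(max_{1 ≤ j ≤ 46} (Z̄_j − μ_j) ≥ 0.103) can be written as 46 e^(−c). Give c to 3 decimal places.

11.585

Union bound over the 46 events: Pr(max_{1 ≤ j ≤ 46} (Z̄_j − μ_j) ≥ 0.103) ≤ 46·exp(−2nε²) = 46 exp(−2·546·0.103²).
So c = 2·546·0.103² = 11.5850.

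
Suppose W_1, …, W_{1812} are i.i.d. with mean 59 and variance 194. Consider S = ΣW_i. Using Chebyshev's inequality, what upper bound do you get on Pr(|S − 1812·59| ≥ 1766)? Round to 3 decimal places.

Var(S) = n·Var(W_i) = 1812·194 = 351528.
Chebyshev: Pr(|S − 1812·59| ≥ 1766) ≤ Var(S)/1766² = 351528/3118756 = 0.1127.

0.113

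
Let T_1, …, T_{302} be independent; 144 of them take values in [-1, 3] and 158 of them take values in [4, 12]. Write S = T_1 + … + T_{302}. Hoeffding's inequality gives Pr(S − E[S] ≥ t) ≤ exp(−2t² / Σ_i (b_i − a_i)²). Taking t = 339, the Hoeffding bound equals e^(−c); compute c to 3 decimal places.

18.512

Σ(b_i − a_i)² = 144·4² + 158·8² = 12416.
c = 2t² / 12416 = 2·339² / 12416 = 18.5118.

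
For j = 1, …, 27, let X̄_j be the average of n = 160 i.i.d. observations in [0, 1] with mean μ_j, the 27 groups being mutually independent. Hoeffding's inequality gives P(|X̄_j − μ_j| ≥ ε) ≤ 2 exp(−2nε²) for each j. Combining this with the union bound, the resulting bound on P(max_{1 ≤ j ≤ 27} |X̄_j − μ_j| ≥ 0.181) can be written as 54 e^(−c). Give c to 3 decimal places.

10.484

Union bound over the 27 events: P(max_{1 ≤ j ≤ 27} |X̄_j − μ_j| ≥ 0.181) ≤ 27·2·exp(−2nε²) = 54 exp(−2·160·0.181²).
So c = 2·160·0.181² = 10.4835.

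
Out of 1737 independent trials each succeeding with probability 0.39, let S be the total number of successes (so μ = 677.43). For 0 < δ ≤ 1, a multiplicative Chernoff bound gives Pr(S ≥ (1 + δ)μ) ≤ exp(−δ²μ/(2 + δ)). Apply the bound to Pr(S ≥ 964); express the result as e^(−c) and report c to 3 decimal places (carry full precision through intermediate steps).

50.031

Write 964 = (1 + δ)μ, so δ = 964/677.43 − 1 = 0.4230253…
Then the exponent is δ²μ/(2 + δ) = (964 − μ)² / (μ·(2 + δ)) = 50.030988.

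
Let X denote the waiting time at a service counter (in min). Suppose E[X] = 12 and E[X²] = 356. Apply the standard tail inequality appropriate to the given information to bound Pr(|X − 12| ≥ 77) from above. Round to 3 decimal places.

0.036

The first two moments determine the variance, so Chebyshev's inequality is the sharpest standard bound available.
Var(X) = E[X²] − (E[X])² = 356 − 144 = 212.
Chebyshev's inequality: Pr(|X − μ| ≥ t) ≤ Var(X)/t² = 212/5929 = 0.0358.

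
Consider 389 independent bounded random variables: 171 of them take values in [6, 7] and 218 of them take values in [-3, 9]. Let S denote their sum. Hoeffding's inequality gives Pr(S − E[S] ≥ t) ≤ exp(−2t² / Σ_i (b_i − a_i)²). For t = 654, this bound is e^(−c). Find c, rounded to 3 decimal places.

27.102

Σ(b_i − a_i)² = 171·1² + 218·12² = 31563.
c = 2t² / 31563 = 2·654² / 31563 = 27.1024.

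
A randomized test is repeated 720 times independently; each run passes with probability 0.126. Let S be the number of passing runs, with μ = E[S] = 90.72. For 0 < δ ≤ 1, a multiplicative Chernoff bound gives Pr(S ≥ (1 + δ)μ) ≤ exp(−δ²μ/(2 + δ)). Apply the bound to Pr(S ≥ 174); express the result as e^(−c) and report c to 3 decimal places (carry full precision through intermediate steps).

26.200

Write 174 = (1 + δ)μ, so δ = 174/90.72 − 1 = 0.9179894…
Then the exponent is δ²μ/(2 + δ) = (174 − μ)² / (μ·(2 + δ)) = 26.199601.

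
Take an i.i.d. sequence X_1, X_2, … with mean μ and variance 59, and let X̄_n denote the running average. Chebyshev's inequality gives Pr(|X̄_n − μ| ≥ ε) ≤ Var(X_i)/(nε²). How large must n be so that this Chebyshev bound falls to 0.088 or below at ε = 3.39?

59

Require 59/(n·3.39²) ≤ 0.088, i.e. n ≥ 59/(0.088·3.39²) = 58.340.
The smallest integer n is 59.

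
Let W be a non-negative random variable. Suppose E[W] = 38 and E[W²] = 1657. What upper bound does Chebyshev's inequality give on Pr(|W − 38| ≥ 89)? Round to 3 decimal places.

Var(W) = E[W²] − (E[W])² = 1657 − 1444 = 213.
Chebyshev's inequality: Pr(|W − μ| ≥ t) ≤ Var(W)/t² = 213/7921 = 0.0269.

0.027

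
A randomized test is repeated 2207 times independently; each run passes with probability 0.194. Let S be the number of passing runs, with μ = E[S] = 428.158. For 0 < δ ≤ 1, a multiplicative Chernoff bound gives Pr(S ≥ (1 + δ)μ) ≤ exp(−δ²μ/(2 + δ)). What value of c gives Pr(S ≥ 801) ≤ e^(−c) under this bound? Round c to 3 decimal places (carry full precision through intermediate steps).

113.095

Write 801 = (1 + δ)μ, so δ = 801/428.158 − 1 = 0.8708047…
Then the exponent is δ²μ/(2 + δ) = (801 − μ)² / (μ·(2 + δ)) = 113.094620.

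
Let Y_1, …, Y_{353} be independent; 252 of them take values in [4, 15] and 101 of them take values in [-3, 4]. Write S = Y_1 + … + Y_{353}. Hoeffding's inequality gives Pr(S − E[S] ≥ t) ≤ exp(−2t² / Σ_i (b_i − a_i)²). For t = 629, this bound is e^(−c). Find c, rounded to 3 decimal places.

Σ(b_i − a_i)² = 252·11² + 101·7² = 35441.
c = 2t² / 35441 = 2·629² / 35441 = 22.3267.

22.327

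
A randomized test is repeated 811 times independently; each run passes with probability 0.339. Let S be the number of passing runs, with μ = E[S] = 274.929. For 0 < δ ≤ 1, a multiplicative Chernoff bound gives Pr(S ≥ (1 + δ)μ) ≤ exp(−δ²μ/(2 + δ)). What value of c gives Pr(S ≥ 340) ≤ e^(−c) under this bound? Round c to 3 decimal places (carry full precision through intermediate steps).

6.886

Write 340 = (1 + δ)μ, so δ = 340/274.929 − 1 = 0.2366829…
Then the exponent is δ²μ/(2 + δ) = (340 − μ)² / (μ·(2 + δ)) = 6.885730.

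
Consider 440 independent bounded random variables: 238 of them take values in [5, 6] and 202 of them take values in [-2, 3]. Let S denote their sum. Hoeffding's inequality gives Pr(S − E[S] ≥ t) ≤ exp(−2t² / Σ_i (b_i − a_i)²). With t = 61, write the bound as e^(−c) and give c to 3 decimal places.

1.407

Σ(b_i − a_i)² = 238·1² + 202·5² = 5288.
c = 2t² / 5288 = 2·61² / 5288 = 1.4073.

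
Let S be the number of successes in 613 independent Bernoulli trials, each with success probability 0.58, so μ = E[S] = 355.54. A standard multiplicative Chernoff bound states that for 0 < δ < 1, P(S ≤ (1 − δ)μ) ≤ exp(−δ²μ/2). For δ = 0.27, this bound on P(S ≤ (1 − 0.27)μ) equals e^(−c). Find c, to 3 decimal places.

c = δ²μ/2 = 0.27²·355.54/2 = 12.9594.

12.959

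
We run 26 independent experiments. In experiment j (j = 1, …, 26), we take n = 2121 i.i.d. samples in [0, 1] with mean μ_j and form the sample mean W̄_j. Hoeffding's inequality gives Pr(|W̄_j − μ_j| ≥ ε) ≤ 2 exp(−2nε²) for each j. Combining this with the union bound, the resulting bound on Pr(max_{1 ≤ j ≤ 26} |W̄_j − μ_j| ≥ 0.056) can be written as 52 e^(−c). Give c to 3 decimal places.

Union bound over the 26 events: Pr(max_{1 ≤ j ≤ 26} |W̄_j − μ_j| ≥ 0.056) ≤ 26·2·exp(−2nε²) = 52 exp(−2·2121·0.056²).
So c = 2·2121·0.056² = 13.3029.

13.303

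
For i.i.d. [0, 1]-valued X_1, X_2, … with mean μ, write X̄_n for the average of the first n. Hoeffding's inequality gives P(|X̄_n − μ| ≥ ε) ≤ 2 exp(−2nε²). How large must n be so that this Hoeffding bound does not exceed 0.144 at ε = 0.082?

Require 2·exp(−2nε²) ≤ 0.144, i.e. 2nε² ≥ ln(2/0.144) = 2.631089.
So n ≥ 2.631089 / (2·0.082²) = 195.649.
The smallest integer n is 196.

196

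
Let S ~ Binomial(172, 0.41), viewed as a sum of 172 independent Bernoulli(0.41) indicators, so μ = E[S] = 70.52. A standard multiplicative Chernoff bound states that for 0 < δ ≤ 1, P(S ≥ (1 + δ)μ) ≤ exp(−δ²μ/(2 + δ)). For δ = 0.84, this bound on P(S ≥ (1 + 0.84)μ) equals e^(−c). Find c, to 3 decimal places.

17.521

c = δ²μ/(2 + δ) = 0.84²·70.52/(2 + 0.84) = 17.5207.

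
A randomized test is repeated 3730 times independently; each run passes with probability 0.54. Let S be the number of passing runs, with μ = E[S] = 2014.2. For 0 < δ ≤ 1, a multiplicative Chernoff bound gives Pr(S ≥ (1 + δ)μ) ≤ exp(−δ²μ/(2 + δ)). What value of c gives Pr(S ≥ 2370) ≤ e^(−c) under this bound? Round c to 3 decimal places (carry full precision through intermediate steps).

28.875

Write 2370 = (1 + δ)μ, so δ = 2370/2014.2 − 1 = 0.1766458…
Then the exponent is δ²μ/(2 + δ) = (2370 − μ)² / (μ·(2 + δ)) = 28.874969.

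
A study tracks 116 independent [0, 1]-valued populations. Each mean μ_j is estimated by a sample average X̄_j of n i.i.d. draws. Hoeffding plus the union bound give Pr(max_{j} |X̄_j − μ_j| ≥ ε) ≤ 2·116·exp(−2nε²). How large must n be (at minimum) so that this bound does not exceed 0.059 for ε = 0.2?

Need 2·116·exp(−2nε²) ≤ 0.059, i.e. exp(−2nε²) ≤ 0.059/232.
So 2nε² ≥ ln(232/0.059) = 8.276955.
Hence n ≥ 8.276955/(2·0.2²) = 103.462.
The smallest integer n is 104.

104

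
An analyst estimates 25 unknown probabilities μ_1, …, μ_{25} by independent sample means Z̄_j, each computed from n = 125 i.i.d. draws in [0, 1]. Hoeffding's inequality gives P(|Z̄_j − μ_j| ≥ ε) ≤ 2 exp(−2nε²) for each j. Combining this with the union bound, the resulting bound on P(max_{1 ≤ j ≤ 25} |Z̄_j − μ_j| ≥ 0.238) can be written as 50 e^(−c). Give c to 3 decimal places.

14.161

Union bound over the 25 events: P(max_{1 ≤ j ≤ 25} |Z̄_j − μ_j| ≥ 0.238) ≤ 25·2·exp(−2nε²) = 50 exp(−2·125·0.238²).
So c = 2·125·0.238² = 14.1610.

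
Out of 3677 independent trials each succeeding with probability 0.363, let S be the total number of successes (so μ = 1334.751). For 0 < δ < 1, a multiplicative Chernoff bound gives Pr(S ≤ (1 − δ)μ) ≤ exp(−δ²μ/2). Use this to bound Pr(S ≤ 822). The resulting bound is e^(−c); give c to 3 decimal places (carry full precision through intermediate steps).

98.488

Write 822 = (1 − δ)μ, so δ = 1 − 822/1334.751 = 0.3841548…
Then the exponent is δ²μ/2 = (μ − 822)²/(2μ) = 98.487878.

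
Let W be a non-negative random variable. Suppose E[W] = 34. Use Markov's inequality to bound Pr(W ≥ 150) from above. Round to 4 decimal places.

Markov's inequality: for a non-negative random variable, Pr(W ≥ a) ≤ E[W]/a.
Here E[W] = 34 and a = 150, so the bound is 34/150 = 0.2267.

0.2267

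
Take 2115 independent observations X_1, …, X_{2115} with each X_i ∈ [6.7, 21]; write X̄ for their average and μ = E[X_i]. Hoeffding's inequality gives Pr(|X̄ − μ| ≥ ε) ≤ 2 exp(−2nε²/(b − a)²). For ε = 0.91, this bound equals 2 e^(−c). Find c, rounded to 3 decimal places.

c = 2nε²/(b − a)² = 2·2115·0.91² / 14.3² = 17.1298.

17.130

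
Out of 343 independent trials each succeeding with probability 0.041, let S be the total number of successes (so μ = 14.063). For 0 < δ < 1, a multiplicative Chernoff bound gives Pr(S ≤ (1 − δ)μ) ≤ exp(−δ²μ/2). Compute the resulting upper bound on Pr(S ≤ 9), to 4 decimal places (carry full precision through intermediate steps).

Write 9 = (1 − δ)μ, so δ = 1 − 9/14.063 = 0.3600228…
Then the exponent is δ²μ/2 = (μ − 9)²/(2μ) = 0.911398.
Bound = exp(−0.911398) = 0.40196.

0.4020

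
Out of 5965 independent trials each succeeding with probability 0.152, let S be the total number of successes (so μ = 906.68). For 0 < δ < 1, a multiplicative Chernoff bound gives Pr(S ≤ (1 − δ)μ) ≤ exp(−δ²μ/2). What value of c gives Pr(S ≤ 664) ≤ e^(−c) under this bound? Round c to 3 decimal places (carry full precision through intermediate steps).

Write 664 = (1 − δ)μ, so δ = 1 − 664/906.68 = 0.2676578…
Then the exponent is δ²μ/2 = (μ − 664)²/(2μ) = 32.477601.

32.478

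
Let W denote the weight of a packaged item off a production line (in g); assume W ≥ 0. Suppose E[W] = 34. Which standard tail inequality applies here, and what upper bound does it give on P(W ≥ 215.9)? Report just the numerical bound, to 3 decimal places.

0.157

Only the mean of a non-negative variable is known, so Markov's inequality is the applicable tail bound.
Markov's inequality: for a non-negative random variable, P(W ≥ a) ≤ E[W]/a.
Here E[W] = 34 and a = 215.9, so the bound is 34/215.9 = 0.1575.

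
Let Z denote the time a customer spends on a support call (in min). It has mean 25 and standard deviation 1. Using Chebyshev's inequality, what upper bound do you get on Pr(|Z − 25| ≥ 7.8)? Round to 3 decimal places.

Chebyshev: Pr(|Z − μ| ≥ t) ≤ Var(Z)/t².
Var(Z) = σ² = 1² = 1.
Bound = 1 / 60.84 = 0.0164.

0.016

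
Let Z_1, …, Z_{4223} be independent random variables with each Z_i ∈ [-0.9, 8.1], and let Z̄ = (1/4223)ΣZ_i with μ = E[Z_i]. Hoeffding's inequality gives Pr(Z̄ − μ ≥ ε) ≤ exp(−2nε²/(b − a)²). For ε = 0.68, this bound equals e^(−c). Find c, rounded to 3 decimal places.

c = 2nε²/(b − a)² = 2·4223·0.68² / 9² = 48.2152.

48.215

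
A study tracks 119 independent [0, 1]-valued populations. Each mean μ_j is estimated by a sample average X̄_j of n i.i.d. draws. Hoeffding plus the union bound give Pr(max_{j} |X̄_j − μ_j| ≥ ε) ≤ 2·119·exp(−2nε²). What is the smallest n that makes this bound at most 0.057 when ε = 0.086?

564

Need 2·119·exp(−2nε²) ≤ 0.057, i.e. exp(−2nε²) ≤ 0.057/238.
So 2nε² ≥ ln(238/0.057) = 8.336975.
Hence n ≥ 8.336975/(2·0.086²) = 563.614.
The smallest integer n is 564.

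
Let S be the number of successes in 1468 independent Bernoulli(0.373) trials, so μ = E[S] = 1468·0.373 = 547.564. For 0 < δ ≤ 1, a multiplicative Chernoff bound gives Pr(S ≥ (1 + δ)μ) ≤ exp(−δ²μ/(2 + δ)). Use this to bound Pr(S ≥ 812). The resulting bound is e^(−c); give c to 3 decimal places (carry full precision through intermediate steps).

Write 812 = (1 + δ)μ, so δ = 812/547.564 − 1 = 0.4829317…
Then the exponent is δ²μ/(2 + δ) = (812 − μ)² / (μ·(2 + δ)) = 51.432958.

51.433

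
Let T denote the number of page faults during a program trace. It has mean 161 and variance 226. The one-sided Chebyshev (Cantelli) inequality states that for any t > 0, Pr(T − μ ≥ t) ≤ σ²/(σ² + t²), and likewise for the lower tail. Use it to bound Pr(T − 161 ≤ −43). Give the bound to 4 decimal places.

Here σ² = 226 and t = 43, so σ² + t² = 2075.
Cantelli's bound: 226/2075 = 0.1089.

0.1089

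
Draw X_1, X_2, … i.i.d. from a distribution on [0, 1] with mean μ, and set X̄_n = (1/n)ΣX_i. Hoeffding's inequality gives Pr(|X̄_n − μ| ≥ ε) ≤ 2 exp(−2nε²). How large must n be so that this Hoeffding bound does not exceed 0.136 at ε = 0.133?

76

Require 2·exp(−2nε²) ≤ 0.136, i.e. 2nε² ≥ ln(2/0.136) = 2.688248.
So n ≥ 2.688248 / (2·0.133²) = 75.986.
The smallest integer n is 76.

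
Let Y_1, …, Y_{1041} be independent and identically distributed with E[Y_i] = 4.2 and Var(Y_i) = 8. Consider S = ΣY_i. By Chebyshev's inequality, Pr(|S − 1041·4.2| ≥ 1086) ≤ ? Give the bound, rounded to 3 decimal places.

Var(S) = n·Var(Y_i) = 1041·8 = 8328.
Chebyshev: Pr(|S − 1041·4.2| ≥ 1086) ≤ Var(S)/1086² = 8328/1179396 = 0.0071.

0.007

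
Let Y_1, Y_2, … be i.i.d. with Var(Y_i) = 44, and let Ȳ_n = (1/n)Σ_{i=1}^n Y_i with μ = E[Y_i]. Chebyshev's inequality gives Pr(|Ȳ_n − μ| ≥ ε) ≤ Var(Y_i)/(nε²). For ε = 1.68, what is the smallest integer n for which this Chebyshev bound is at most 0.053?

295

Require 44/(n·1.68²) ≤ 0.053, i.e. n ≥ 44/(0.053·1.68²) = 294.143.
The smallest integer n is 295.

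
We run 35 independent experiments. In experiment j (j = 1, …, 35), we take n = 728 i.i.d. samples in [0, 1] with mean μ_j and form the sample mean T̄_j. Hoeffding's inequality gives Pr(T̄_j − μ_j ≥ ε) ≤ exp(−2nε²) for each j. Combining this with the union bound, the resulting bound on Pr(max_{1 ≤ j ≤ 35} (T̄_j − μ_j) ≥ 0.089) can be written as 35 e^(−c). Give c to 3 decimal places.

11.533

Union bound over the 35 events: Pr(max_{1 ≤ j ≤ 35} (T̄_j − μ_j) ≥ 0.089) ≤ 35·exp(−2nε²) = 35 exp(−2·728·0.089²).
So c = 2·728·0.089² = 11.5330.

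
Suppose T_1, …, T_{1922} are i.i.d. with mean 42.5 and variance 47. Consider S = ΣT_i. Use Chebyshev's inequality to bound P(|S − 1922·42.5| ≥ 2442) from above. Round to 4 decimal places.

Var(S) = n·Var(T_i) = 1922·47 = 90334.
Chebyshev: P(|S − 1922·42.5| ≥ 2442) ≤ Var(S)/2442² = 90334/5963364 = 0.0151.

0.0151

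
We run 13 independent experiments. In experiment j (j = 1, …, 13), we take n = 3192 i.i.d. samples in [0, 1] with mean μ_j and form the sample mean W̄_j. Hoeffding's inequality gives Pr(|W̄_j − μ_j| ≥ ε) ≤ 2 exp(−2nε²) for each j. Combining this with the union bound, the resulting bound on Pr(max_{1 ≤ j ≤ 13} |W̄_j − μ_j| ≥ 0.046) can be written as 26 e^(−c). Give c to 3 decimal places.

Union bound over the 13 events: Pr(max_{1 ≤ j ≤ 13} |W̄_j − μ_j| ≥ 0.046) ≤ 13·2·exp(−2nε²) = 26 exp(−2·3192·0.046²).
So c = 2·3192·0.046² = 13.5085.

13.509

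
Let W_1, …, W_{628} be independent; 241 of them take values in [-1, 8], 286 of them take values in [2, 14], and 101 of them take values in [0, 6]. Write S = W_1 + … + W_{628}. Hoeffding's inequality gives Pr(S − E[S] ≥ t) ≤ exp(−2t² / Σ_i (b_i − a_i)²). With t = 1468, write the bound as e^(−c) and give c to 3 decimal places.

66.988

Σ(b_i − a_i)² = 241·9² + 286·12² + 101·6² = 64341.
c = 2t² / 64341 = 2·1468² / 64341 = 66.9876.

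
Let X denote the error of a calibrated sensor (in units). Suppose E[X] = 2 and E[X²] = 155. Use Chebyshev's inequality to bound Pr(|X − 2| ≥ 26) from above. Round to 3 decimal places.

0.223

Var(X) = E[X²] − (E[X])² = 155 − 4 = 151.
Chebyshev's inequality: Pr(|X − μ| ≥ t) ≤ Var(X)/t² = 151/676 = 0.2234.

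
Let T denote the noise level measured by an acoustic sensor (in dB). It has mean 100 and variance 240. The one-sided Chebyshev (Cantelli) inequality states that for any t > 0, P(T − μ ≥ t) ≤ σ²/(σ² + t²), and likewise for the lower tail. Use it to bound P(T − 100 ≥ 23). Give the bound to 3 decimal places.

0.312

Here σ² = 240 and t = 23, so σ² + t² = 769.
Cantelli's bound: 240/769 = 0.3121.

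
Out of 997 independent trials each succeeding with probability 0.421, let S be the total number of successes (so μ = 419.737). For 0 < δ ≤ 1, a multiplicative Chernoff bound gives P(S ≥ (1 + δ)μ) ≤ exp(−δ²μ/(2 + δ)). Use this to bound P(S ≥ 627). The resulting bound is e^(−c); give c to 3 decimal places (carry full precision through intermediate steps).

41.040

Write 627 = (1 + δ)μ, so δ = 627/419.737 − 1 = 0.4937925…
Then the exponent is δ²μ/(2 + δ) = (627 − μ)² / (μ·(2 + δ)) = 41.039871.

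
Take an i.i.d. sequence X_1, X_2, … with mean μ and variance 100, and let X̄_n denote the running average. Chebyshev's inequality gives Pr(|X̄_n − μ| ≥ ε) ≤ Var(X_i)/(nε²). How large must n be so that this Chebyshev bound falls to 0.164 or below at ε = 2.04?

147

Require 100/(n·2.04²) ≤ 0.164, i.e. n ≥ 100/(0.164·2.04²) = 146.520.
The smallest integer n is 147.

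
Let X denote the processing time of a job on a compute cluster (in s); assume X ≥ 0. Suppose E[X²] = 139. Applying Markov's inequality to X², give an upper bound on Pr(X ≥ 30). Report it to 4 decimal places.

Since X ≥ 0, the event {X ≥ 30} is the same as {X² ≥ 900}.
Markov's inequality applied to X² gives Pr(X² ≥ 900) ≤ E[X²]/900 = 139/900 = 0.1544.

0.1544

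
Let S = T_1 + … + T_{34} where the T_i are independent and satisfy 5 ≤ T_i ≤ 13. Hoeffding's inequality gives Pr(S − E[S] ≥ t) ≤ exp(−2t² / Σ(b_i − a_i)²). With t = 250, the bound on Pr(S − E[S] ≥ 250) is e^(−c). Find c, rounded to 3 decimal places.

57.445

Σ(b_i − a_i)² = 34·(8)² = 2176.
c = 2t²/2176 = 2·250²/2176 = 57.4449.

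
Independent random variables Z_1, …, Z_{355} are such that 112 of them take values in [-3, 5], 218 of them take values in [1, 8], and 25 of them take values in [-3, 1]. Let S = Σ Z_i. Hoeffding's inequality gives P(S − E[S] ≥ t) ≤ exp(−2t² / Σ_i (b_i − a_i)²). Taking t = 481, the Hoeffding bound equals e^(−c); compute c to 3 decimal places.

Σ(b_i − a_i)² = 112·8² + 218·7² + 25·4² = 18250.
c = 2t² / 18250 = 2·481² / 18250 = 25.3546.

25.355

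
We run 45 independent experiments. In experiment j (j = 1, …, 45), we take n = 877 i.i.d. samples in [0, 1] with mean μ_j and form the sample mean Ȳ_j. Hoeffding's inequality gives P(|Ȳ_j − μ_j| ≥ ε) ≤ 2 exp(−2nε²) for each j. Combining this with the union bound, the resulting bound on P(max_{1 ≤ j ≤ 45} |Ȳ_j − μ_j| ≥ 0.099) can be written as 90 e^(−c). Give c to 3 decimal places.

17.191

Union bound over the 45 events: P(max_{1 ≤ j ≤ 45} |Ȳ_j − μ_j| ≥ 0.099) ≤ 45·2·exp(−2nε²) = 90 exp(−2·877·0.099²).
So c = 2·877·0.099² = 17.1910.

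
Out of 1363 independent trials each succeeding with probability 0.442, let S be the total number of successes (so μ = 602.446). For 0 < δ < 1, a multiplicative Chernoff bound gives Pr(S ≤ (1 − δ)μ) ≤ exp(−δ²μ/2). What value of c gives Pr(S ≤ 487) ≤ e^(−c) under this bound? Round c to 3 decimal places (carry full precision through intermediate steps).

11.061

Write 487 = (1 − δ)μ, so δ = 1 − 487/602.446 = 0.1916288…
Then the exponent is δ²μ/2 = (μ − 487)²/(2μ) = 11.061389.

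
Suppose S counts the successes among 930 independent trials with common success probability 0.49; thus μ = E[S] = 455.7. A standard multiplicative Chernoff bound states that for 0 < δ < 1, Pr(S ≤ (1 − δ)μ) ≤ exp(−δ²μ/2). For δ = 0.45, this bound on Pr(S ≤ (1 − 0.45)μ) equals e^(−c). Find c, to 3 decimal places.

46.140

c = δ²μ/2 = 0.45²·455.7/2 = 46.1396.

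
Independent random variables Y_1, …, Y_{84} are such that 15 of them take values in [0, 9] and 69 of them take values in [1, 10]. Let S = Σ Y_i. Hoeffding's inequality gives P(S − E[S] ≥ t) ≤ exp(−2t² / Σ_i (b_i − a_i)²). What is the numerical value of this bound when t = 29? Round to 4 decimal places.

Σ(b_i − a_i)² = 15·9² + 69·9² = 6804.
Exponent = 2·29² / 6804 = 0.24721.
Bound = exp(−0.24721) = 0.78098.

0.7810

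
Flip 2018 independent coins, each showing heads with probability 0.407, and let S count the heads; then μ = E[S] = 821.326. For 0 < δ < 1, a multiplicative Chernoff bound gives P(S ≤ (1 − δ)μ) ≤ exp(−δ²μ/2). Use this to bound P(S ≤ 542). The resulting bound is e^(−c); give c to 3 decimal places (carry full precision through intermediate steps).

Write 542 = (1 − δ)μ, so δ = 1 − 542/821.326 = 0.3400915…
Then the exponent is δ²μ/2 = (μ − 542)²/(2μ) = 47.498201.

47.498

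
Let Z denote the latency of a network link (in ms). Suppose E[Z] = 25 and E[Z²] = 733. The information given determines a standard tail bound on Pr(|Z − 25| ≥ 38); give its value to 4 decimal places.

The first two moments determine the variance, so Chebyshev's inequality is the sharpest standard bound available.
Var(Z) = E[Z²] − (E[Z])² = 733 − 625 = 108.
Chebyshev's inequality: Pr(|Z − μ| ≥ t) ≤ Var(Z)/t² = 108/1444 = 0.0748.

0.0748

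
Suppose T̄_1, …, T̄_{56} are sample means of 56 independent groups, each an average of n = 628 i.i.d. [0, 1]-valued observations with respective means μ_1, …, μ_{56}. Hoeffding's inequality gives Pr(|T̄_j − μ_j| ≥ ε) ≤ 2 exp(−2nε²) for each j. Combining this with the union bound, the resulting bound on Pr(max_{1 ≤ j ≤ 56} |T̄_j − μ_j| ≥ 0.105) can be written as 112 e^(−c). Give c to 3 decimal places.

Union bound over the 56 events: Pr(max_{1 ≤ j ≤ 56} |T̄_j − μ_j| ≥ 0.105) ≤ 56·2·exp(−2nε²) = 112 exp(−2·628·0.105²).
So c = 2·628·0.105² = 13.8474.

13.847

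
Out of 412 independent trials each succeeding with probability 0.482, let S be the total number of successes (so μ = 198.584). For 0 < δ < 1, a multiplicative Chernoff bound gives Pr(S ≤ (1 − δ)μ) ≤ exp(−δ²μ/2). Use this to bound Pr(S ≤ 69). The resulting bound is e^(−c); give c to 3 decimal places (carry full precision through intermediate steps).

42.279

Write 69 = (1 − δ)μ, so δ = 1 − 69/198.584 = 0.65254…
Then the exponent is δ²μ/2 = (μ − 69)²/(2μ) = 42.279371.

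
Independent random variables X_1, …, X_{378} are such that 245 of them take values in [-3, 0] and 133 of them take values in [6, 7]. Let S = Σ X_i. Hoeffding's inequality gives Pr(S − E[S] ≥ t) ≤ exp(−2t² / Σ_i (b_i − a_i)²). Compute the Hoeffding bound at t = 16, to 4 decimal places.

Σ(b_i − a_i)² = 245·3² + 133·1² = 2338.
Exponent = 2·16² / 2338 = 0.21899.
Bound = exp(−0.21899) = 0.80333.

0.8033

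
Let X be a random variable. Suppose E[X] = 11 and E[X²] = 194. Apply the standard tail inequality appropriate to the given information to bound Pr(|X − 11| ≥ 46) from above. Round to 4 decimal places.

The first two moments determine the variance, so Chebyshev's inequality is the sharpest standard bound available.
Var(X) = E[X²] − (E[X])² = 194 − 121 = 73.
Chebyshev's inequality: Pr(|X − μ| ≥ t) ≤ Var(X)/t² = 73/2116 = 0.0345.

0.0345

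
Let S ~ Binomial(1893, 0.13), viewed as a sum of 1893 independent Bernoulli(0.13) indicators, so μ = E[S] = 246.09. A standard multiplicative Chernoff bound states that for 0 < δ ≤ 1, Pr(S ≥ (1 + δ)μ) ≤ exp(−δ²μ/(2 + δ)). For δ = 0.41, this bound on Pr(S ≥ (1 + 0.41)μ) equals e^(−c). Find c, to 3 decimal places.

c = δ²μ/(2 + δ) = 0.41²·246.09/(2 + 0.41) = 17.1650.

17.165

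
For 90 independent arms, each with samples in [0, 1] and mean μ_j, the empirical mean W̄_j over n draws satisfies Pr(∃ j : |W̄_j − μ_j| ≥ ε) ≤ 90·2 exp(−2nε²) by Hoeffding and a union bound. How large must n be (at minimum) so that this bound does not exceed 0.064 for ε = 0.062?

Need 2·90·exp(−2nε²) ≤ 0.064, i.e. exp(−2nε²) ≤ 0.064/180.
So 2nε² ≥ ln(180/0.064) = 7.941829.
Hence n ≥ 7.941829/(2·0.062²) = 1033.016.
The smallest integer n is 1034.

1034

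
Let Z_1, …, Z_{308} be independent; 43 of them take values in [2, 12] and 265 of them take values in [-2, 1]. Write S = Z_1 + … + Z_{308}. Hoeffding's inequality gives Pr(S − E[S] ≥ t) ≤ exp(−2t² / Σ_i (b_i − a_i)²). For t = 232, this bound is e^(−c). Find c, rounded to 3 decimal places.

16.103

Σ(b_i − a_i)² = 43·10² + 265·3² = 6685.
c = 2t² / 6685 = 2·232² / 6685 = 16.1029.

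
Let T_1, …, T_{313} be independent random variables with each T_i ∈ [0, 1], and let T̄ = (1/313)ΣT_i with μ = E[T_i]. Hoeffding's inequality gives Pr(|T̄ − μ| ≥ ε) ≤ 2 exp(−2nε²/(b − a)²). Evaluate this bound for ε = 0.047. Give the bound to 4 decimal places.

Exponent: 2nε²/(b − a)² = 2·313·0.047² / 1² = 1.38283.
Bound = 2·exp(−1.38283) = 0.50173.

0.5017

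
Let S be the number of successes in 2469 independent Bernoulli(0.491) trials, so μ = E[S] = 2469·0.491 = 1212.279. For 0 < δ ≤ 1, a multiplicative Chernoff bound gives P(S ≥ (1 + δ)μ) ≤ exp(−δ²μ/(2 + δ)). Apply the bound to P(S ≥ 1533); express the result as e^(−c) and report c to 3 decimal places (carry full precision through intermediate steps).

37.469

Write 1533 = (1 + δ)μ, so δ = 1533/1212.279 − 1 = 0.2645604…
Then the exponent is δ²μ/(2 + δ) = (1533 − μ)² / (μ·(2 + δ)) = 37.468673.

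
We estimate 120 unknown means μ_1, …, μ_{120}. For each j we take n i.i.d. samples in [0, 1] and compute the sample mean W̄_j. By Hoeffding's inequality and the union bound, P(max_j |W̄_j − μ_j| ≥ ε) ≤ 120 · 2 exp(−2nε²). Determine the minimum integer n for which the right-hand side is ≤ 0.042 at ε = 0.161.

Need 2·120·exp(−2nε²) ≤ 0.042, i.e. exp(−2nε²) ≤ 0.042/240.
So 2nε² ≥ ln(240/0.042) = 8.650725.
Hence n ≥ 8.650725/(2·0.161²) = 166.867.
The smallest integer n is 167.

167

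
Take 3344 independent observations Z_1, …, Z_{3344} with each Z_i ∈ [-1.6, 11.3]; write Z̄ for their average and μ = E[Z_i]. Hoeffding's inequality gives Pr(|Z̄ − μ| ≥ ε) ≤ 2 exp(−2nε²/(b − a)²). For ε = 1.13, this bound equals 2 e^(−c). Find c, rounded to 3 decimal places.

51.318

c = 2nε²/(b − a)² = 2·3344·1.13² / 12.9² = 51.3185.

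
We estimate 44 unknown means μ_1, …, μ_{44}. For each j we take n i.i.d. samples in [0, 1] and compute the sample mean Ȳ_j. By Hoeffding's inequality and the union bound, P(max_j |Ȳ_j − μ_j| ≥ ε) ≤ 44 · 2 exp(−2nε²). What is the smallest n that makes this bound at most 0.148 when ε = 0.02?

Need 2·44·exp(−2nε²) ≤ 0.148, i.e. exp(−2nε²) ≤ 0.148/88.
So 2nε² ≥ ln(88/0.148) = 6.387880.
Hence n ≥ 6.387880/(2·0.02²) = 7984.850.
The smallest integer n is 7985.

7985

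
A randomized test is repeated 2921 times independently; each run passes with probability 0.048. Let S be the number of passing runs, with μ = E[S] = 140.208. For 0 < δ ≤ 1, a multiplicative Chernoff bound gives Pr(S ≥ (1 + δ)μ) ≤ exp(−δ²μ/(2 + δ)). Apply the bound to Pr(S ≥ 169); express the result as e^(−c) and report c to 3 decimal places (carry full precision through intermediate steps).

Write 169 = (1 + δ)μ, so δ = 169/140.208 − 1 = 0.205352…
Then the exponent is δ²μ/(2 + δ) = (169 − μ)² / (μ·(2 + δ)) = 2.680976.

2.681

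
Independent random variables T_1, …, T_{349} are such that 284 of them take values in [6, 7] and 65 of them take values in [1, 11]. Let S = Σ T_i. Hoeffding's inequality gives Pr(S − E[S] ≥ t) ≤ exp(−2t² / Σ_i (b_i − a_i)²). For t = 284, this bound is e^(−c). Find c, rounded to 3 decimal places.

Σ(b_i − a_i)² = 284·1² + 65·10² = 6784.
c = 2t² / 6784 = 2·284² / 6784 = 23.7783.

23.778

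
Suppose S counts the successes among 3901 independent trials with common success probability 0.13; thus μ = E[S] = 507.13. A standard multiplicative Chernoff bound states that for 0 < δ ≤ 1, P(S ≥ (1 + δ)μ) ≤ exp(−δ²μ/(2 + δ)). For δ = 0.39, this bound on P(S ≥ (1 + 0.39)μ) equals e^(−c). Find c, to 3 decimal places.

32.274

c = δ²μ/(2 + δ) = 0.39²·507.13/(2 + 0.39) = 32.2738.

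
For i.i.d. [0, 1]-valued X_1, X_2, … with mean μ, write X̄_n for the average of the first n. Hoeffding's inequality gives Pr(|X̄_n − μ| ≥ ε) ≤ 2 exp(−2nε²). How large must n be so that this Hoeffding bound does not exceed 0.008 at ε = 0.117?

202

Require 2·exp(−2nε²) ≤ 0.008, i.e. 2nε² ≥ ln(2/0.008) = 5.521461.
So n ≥ 5.521461 / (2·0.117²) = 201.675.
The smallest integer n is 202.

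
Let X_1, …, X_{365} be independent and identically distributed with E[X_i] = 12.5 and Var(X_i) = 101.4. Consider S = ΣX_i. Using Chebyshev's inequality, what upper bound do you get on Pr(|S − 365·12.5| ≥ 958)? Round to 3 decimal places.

Var(S) = n·Var(X_i) = 365·101.4 = 37011.
Chebyshev: Pr(|S − 365·12.5| ≥ 958) ≤ Var(S)/958² = 37011/917764 = 0.0403.

0.040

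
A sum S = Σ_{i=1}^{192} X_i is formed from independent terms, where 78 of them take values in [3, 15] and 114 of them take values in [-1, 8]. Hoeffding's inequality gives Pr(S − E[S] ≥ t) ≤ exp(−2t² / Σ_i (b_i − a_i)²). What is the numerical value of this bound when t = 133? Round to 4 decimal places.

Σ(b_i − a_i)² = 78·12² + 114·9² = 20466.
Exponent = 2·133² / 20466 = 1.72862.
Bound = exp(−1.72862) = 0.17753.

0.1775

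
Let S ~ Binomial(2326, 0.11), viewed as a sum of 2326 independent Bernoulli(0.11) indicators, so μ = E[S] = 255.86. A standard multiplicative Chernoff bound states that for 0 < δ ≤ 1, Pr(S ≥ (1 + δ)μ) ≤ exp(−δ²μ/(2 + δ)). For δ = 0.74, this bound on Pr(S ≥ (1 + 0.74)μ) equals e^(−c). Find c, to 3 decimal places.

c = δ²μ/(2 + δ) = 0.74²·255.86/(2 + 0.74) = 51.1346.

51.135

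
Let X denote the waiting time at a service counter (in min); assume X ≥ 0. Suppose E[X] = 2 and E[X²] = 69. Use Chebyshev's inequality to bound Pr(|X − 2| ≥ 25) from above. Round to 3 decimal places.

0.104

Var(X) = E[X²] − (E[X])² = 69 − 4 = 65.
Chebyshev's inequality: Pr(|X − μ| ≥ t) ≤ Var(X)/t² = 65/625 = 0.1040.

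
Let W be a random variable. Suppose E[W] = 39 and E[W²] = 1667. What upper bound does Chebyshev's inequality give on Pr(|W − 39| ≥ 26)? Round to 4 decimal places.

Var(W) = E[W²] − (E[W])² = 1667 − 1521 = 146.
Chebyshev's inequality: Pr(|W − μ| ≥ t) ≤ Var(W)/t² = 146/676 = 0.2160.

0.2160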